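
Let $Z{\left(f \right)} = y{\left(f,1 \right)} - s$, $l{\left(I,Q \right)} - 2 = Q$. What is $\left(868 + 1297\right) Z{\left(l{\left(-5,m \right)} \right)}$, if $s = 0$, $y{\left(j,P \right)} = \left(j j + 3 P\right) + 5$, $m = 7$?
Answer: $192685$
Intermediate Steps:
$l{\left(I,Q \right)} = 2 + Q$
$y{\left(j,P \right)} = 5 + j^{2} + 3 P$ ($y{\left(j,P \right)} = \left(j^{2} + 3 P\right) + 5 = 5 + j^{2} + 3 P$)
$Z{\left(f \right)} = 8 + f^{2}$ ($Z{\left(f \right)} = \left(5 + f^{2} + 3 \cdot 1\right) - 0 = \left(5 + f^{2} + 3\right) + 0 = \left(8 + f^{2}\right) + 0 = 8 + f^{2}$)
$\left(868 + 1297\right) Z{\left(l{\left(-5,m \right)} \right)} = \left(868 + 1297\right) \left(8 + \left(2 + 7\right)^{2}\right) = 2165 \left(8 + 9^{2}\right) = 2165 \left(8 + 81\right) = 2165 \cdot 89 = 192685$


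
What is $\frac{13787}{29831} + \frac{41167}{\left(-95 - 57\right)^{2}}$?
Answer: $\frac{1546587625}{689215424} \approx 2.244$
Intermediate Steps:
$\frac{13787}{29831} + \frac{41167}{\left(-95 - 57\right)^{2}} = 13787 \cdot \frac{1}{29831} + \frac{41167}{\left(-152\right)^{2}} = \frac{13787}{29831} + \frac{41167}{23104} = \frac{1546587625}{689215424}$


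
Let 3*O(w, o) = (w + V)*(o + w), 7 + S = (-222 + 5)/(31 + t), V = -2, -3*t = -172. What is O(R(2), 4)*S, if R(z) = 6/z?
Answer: -17542/795 ≈ -22.065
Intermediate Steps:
t = 172/3 (t = -⅓*(-172) = 172/3 ≈ 57.333)
S = -2506/265 (S = -7 + (-222 + 5)/(31 + 172/3) = -7 - 217/265/3 = -7 - 217*3/265 = -7 - 651/265 = -2506/265 ≈ -9.4566)
O(w, o) = (-2 + w)*(o + w)/3 (O(w, o) = ((w - 2)*(o + w))/3 = ((-2 + w)*(o + w))/3 = (-2 + w)*(o + w)/3)
O(R(2), 4)*S = (-⅔*4 - 4/2 + (6/2)²/3 + (⅓)*4*(6/2))*(-2506/265) = (-8/3 - 4/2 + (6*(½))²/3 + (⅓)*4*(6*(½)))*(-2506/265) = (-8/3 - ⅔*3 + (⅓)*3² + (⅓)*4*3)*(-2506/265) = (-8/3 - 2 + (⅓)*9 + 4)*(-2506/265) = (-8/3 - 2 + 3 + 4)*(-2506/265) = (7/3)*(-2506/265) = -17542/795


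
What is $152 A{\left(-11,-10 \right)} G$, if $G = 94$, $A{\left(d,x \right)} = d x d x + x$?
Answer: $172741920$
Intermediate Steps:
$A{\left(d,x \right)} = x + d^{2} x^{2}$ ($A{\left(d,x \right)} = x d^{2} x + x = d^{2} x^{2} + x = x + d^{2} x^{2}$)
$152 A{\left(-11,-10 \right)} G = 152 \left(- 10 \left(1 - 10 \left(-11\right)^{2}\right)\right) 94 = 152 \left(- 10 \left(1 - 1210\right)\right) 94 = 152 \left(\left(-10\right) \left(-1209\right)\right) 94 = 152 \cdot 12090 \cdot 94 = 1837680 \cdot 94 = 172741920$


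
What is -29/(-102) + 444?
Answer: 45317/102 ≈ 444.28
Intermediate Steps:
-29/(-102) + 444 = -29*(-1/102) + 444 = 29/102 + 444 = 45317/102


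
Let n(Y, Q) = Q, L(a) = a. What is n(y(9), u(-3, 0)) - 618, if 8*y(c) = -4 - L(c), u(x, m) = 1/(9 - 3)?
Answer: -3707/6 ≈ -617.83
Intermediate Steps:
u(x, m) = ⅙ (u(x, m) = 1/6 = ⅙)
y(c) = -½ - c/8 (y(c) = (-4 - c)/8 = -½ - c/8)
n(y(9), u(-3, 0)) - 618 = ⅙ - 618 = -3707/6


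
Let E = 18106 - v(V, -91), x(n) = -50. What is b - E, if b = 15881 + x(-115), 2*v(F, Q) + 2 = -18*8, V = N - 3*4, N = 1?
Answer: -2348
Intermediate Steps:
V = -11 (V = 1 - 3*4 = 1 - 12 = -11)
v(F, Q) = -73 (v(F, Q) = -1 + (-18*8)/2 = -1 + (½)*(-144) = -1 - 72 = -73)
E = 18179 (E = 18106 - 1*(-73) = 18106 + 73 = 18179)
b = 15831 (b = 15881 - 50 = 15831)
b - E = 15831 - 1*18179 = 15831 - 18179 = -2348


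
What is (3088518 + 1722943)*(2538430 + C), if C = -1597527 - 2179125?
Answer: -5957656862342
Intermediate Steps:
C = -3776652
(3088518 + 1722943)*(2538430 + C) = (3088518 + 1722943)*(2538430 - 3776652) = 4811461*(-1238222) = -5957656862342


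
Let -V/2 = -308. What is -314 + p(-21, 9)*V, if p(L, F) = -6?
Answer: -4010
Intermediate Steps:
V = 616 (V = -2*(-308) = 616)
-314 + p(-21, 9)*V = -314 - 6*616 = -314 - 3696 = -4010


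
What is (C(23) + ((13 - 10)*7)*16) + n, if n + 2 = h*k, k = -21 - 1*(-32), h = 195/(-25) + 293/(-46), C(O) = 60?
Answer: 54771/230 ≈ 238.13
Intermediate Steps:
h = -3259/230 (h = 195*(-1/25) + 293*(-1/46) = -39/5 - 293/46 = -3259/230 ≈ -14.170)
k = 11 (k = -21 + 32 = 11)
n = -36309/230 (n = -2 - 3259/230*11 = -2 - 35849/230 = -36309/230 ≈ -157.87)
(C(23) + ((13 - 10)*7)*16) + n = (60 + ((13 - 10)*7)*16) - 36309/230 = (60 + (3*7)*16) - 36309/230 = (60 + 21*16) - 36309/230 = (60 + 336) - 36309/230 = 396 - 36309/230 = 54771/230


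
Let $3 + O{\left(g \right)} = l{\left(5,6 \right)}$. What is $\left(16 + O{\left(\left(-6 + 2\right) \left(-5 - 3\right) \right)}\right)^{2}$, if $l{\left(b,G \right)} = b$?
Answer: $324$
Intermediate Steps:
$O{\left(g \right)} = 2$ ($O{\left(g \right)} = -3 + 5 = 2$)
$\left(16 + O{\left(\left(-6 + 2\right) \left(-5 - 3\right) \right)}\right)^{2} = \left(16 + 2\right)^{2} = 18^{2} = 324$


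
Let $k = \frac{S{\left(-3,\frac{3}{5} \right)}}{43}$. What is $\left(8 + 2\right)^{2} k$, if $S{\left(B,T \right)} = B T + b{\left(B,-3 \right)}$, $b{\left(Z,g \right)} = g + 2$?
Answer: $- \frac{280}{43} \approx -6.5116$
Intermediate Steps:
$b{\left(Z,g \right)} = 2 + g$
$S{\left(B,T \right)} = -1 + B T$ ($S{\left(B,T \right)} = B T + \left(2 - 3\right) = B T - 1 = -1 + B T$)
$k = - \frac{14}{215}$ ($k = \frac{-1 - 3 \cdot \frac{3}{5}}{43} = \left(-1 - 3 \cdot 3 \cdot \frac{1}{5}\right) \frac{1}{43} = \left(-1 - \frac{9}{5}\right) \frac{1}{43} = \left(- \frac{14}{5}\right) \frac{1}{43} = - \frac{14}{215} \approx -0.065116$)
$\left(8 + 2\right)^{2} k = \left(8 + 2\right)^{2} \left(- \frac{14}{215}\right) = 10^{2} \left(- \frac{14}{215}\right) = 100 \left(- \frac{14}{215}\right) = - \frac{280}{43}$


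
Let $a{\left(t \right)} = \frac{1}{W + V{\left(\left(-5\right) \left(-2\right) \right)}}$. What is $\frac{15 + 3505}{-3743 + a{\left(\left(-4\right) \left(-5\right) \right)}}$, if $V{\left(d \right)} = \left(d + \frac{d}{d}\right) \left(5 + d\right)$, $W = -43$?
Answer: $- \frac{85888}{91329} \approx -0.94042$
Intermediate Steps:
$V{\left(d \right)} = \left(1 + d\right) \left(5 + d\right)$ ($V{\left(d \right)} = \left(d + 1\right) \left(5 + d\right) = \left(1 + d\right) \left(5 + d\right)$)
$a{\left(t \right)} = \frac{1}{122}$ ($a{\left(t \right)} = \frac{1}{-43 + \left(5 + \left(\left(-5\right) \left(-2\right)\right)^{2} + 6 \left(\left(-5\right) \left(-2\right)\right)\right)} = \frac{1}{-43 + \left(5 + 10^{2} + 6 \cdot 10\right)} = \frac{1}{-43 + \left(5 + 100 + 60\right)} = \frac{1}{-43 + 165} = \frac{1}{122}$)
$\frac{15 + 3505}{-3743 + a{\left(\left(-4\right) \left(-5\right) \right)}} = \frac{15 + 3505}{-3743 + \frac{1}{122}} = \frac{3520}{- \frac{456645}{122}} = 3520 \left(- \frac{122}{456645}\right) = - \frac{85888}{91329}$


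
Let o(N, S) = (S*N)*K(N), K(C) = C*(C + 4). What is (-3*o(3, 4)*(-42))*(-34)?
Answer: -1079568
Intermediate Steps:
K(C) = C*(4 + C)
o(N, S) = S*N²*(4 + N) (o(N, S) = (S*N)*(N*(4 + N)) = (N*S)*(N*(4 + N)) = S*N²*(4 + N))
(-3*o(3, 4)*(-42))*(-34) = (-12*3²*(4 + 3)*(-42))*(-34) = (-12*9*7*(-42))*(-34) = (-3*252*(-42))*(-34) = -756*(-42)*(-34) = 31752*(-34) = -1079568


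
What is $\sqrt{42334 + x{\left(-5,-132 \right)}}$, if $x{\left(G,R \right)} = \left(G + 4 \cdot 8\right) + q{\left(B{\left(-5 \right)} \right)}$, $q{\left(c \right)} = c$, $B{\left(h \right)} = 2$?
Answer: $9 \sqrt{523} \approx 205.82$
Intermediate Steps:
$x{\left(G,R \right)} = 34 + G$ ($x{\left(G,R \right)} = \left(G + 4 \cdot 8\right) + 2 = \left(G + 32\right) + 2 = \left(32 + G\right) + 2 = 34 + G$)
$\sqrt{42334 + x{\left(-5,-132 \right)}} = \sqrt{42334 + \left(34 - 5\right)} = \sqrt{42334 + 29} = \sqrt{42363} = 9 \sqrt{523}$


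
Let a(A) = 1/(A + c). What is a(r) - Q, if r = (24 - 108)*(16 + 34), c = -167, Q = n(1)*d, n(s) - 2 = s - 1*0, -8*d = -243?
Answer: -3183551/34936 ≈ -91.125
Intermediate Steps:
d = 243/8 (d = -⅛*(-243) = 243/8 ≈ 30.375)
n(s) = 2 + s (n(s) = 2 + (s - 1*0) = 2 + (s + 0) = 2 + s)
Q = 729/8 (Q = (2 + 1)*(243/8) = 3*(243/8) = 729/8 ≈ 91.125)
r = -4200 (r = -84*50 = -4200)
a(A) = 1/(-167 + A) (a(A) = 1/(A - 167) = 1/(-167 + A))
a(r) - Q = 1/(-167 - 4200) - 1*729/8 = 1/(-4367) - 729/8 = -1/4367 - 729/8 = -3183551/34936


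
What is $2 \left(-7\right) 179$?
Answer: $-2506$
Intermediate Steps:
$2 \left(-7\right) 179 = \left(-14\right) 179 = -2506$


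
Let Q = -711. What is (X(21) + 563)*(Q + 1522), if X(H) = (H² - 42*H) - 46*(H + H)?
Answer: -1467910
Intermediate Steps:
X(H) = H² - 134*H (X(H) = (H² - 42*H) - 92*H = H² - 134*H)
(X(21) + 563)*(Q + 1522) = (21*(-134 + 21) + 563)*(-711 + 1522) = (21*(-113) + 563)*811 = (-2373 + 563)*811 = -1810*811 = -1467910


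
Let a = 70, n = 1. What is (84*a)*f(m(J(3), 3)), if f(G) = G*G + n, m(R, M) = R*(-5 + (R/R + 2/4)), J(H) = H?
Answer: 654150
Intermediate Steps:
m(R, M) = -7*R/2 (m(R, M) = R*(-5 + (1 + 2*(¼))) = R*(-5 + (1 + ½)) = R*(-5 + 3/2) = R*(-7/2) = -7*R/2)
f(G) = 1 + G² (f(G) = G*G + 1 = G² + 1 = 1 + G²)
(84*a)*f(m(J(3), 3)) = (84*70)*(1 + (-7/2*3)²) = 5880*(1 + (-21/2)²) = 5880*(1 + 441/4) = 5880*(445/4) = 654150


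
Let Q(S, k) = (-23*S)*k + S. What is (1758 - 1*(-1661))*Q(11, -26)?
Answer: 22527791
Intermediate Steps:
Q(S, k) = S - 23*S*k (Q(S, k) = -23*S*k + S = S - 23*S*k)
(1758 - 1*(-1661))*Q(11, -26) = (1758 - 1*(-1661))*(11*(1 - 23*(-26))) = (1758 + 1661)*(11*(1 + 598)) = 3419*(11*599) = 3419*6589 = 22527791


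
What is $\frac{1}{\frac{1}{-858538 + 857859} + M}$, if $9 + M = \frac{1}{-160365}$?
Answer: $- \frac{108887835}{980151559} \approx -0.11109$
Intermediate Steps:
$M = - \frac{1443286}{160365}$ ($M = -9 + \frac{1}{-160365} = -9 - \frac{1}{160365} = - \frac{1443286}{160365} \approx -9.0$)
$\frac{1}{\frac{1}{-858538 + 857859} + M} = \frac{1}{\frac{1}{-858538 + 857859} - \frac{1443286}{160365}} = \frac{1}{\frac{1}{-679} - \frac{1443286}{160365}} = \frac{1}{- \frac{1}{679} - \frac{1443286}{160365}} = \frac{1}{- \frac{980151559}{108887835}} = - \frac{108887835}{980151559}$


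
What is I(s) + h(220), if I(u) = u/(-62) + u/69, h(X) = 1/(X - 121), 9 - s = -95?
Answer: -11299/70587 ≈ -0.16007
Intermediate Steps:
s = 104 (s = 9 - 1*(-95) = 9 + 95 = 104)
h(X) = 1/(-121 + X)
I(u) = -7*u/4278 (I(u) = u*(-1/62) + u*(1/69) = -u/62 + u/69 = -7*u/4278)
I(s) + h(220) = -7/4278*104 + 1/(-121 + 220) = -364/2139 + 1/99 = -11299/70587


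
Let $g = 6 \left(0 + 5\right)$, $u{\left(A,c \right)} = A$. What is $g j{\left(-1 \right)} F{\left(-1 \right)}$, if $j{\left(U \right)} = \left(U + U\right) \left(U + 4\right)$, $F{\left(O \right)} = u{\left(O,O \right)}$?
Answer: $180$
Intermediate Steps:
$F{\left(O \right)} = O$
$g = 30$ ($g = 6 \cdot 5 = 30$)
$j{\left(U \right)} = 2 U \left(4 + U\right)$
$g j{\left(-1 \right)} F{\left(-1 \right)} = 30 \cdot 2 \left(-1\right) \left(4 - 1\right) \left(-1\right) = 30 \cdot 2 \left(-1\right) 3 \left(-1\right) = 30 \left(-6\right) \left(-1\right) = \left(-180\right) \left(-1\right) = 180$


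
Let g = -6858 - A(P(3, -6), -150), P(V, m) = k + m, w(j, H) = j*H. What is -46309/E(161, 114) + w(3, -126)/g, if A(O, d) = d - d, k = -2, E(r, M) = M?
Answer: -5880445/14478 ≈ -406.16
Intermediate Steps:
w(j, H) = H*j
P(V, m) = -2 + m
A(O, d) = 0
g = -6858 (g = -6858 - 1*0 = -6858 + 0 = -6858)
-46309/E(161, 114) + w(3, -126)/g = -46309/114 - 126*3/(-6858) = -46309*1/114 - 378*(-1/6858) = -46309/114 + 7/127 = -5880445/14478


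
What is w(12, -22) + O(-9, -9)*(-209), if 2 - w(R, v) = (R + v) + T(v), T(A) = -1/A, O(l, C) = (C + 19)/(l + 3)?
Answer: 23779/66 ≈ 360.29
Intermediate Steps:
O(l, C) = (19 + C)/(3 + l)
w(R, v) = 2 + 1/v - R - v (w(R, v) = 2 - ((R + v) - 1/v) = 2 - (R + v - 1/v) = 2 + (1/v - R - v) = 2 + 1/v - R - v)
w(12, -22) + O(-9, -9)*(-209) = (2 + 1/(-22) - 1*12 - 1*(-22)) + ((19 - 9)/(3 - 9))*(-209) = (2 - 1/22 - 12 + 22) + (10/(-6))*(-209) = 263/22 - ⅙*10*(-209) = 263/22 - 5/3*(-209) = 263/22 + 1045/3 = 23779/66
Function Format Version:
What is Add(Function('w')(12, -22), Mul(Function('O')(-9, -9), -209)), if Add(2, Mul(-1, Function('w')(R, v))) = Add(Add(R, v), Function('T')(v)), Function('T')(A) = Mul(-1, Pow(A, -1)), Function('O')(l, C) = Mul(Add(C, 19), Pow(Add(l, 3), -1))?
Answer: Rational(23779, 66) ≈ 360.29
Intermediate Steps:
Function('O')(l, C) = Mul(Pow(Add(3, l), -1), Add(19, C)) (Function('O')(l, C) = Mul(Add(19, C), Pow(Add(3, l), -1)) = Mul(Pow(Add(3, l), -1), Add(19, C)))
Function('w')(R, v) = Add(2, Pow(v, -1), Mul(-1, R), Mul(-1, v)) (Function('w')(R, v) = Add(2, Mul(-1, Add(Add(R, v), Mul(-1, Pow(v, -1))))) = Add(2, Mul(-1, Add(R, v, Mul(-1, Pow(v, -1))))) = Add(2, Add(Pow(v, -1), Mul(-1, R), Mul(-1, v))) = Add(2, Pow(v, -1), Mul(-1, R), Mul(-1, v)))
Add(Function('w')(12, -22), Mul(Function('O')(-9, -9), -209)) = Add(Add(2, Pow(-22, -1), Mul(-1, 12), Mul(-1, -22)), Mul(Mul(Pow(Add(3, -9), -1), Add(19, -9)), -209)) = Add(Add(2, Rational(-1, 22), -12, 22), Mul(Mul(Pow(-6, -1), 10), -209)) = Add(Rational(263, 22), Mul(Mul(Rational(-1, 6), 10), -209)) = Add(Rational(263, 22), Mul(Rational(-5, 3), -209)) = Add(Rational(263, 22), Rational(1045, 3)) = Rational(23779, 66)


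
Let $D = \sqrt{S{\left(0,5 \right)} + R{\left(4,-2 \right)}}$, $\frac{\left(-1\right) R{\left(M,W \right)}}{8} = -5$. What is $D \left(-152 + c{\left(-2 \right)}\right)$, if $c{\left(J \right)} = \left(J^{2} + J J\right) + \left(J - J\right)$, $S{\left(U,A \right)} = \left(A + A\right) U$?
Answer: $- 288 \sqrt{10} \approx -910.74$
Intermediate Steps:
$S{\left(U,A \right)} = 2 A U$
$R{\left(M,W \right)} = 40$ ($R{\left(M,W \right)} = \left(-8\right) \left(-5\right) = 40$)
$c{\left(J \right)} = 2 J^{2}$ ($c{\left(J \right)} = \left(J^{2} + J^{2}\right) + 0 = 2 J^{2} + 0 = 2 J^{2}$)
$D = 2 \sqrt{10}$ ($D = \sqrt{2 \cdot 5 \cdot 0 + 40} = \sqrt{0 + 40} = \sqrt{40} = 2 \sqrt{10} \approx 6.3246$)
$D \left(-152 + c{\left(-2 \right)}\right) = 2 \sqrt{10} \left(-152 + 2 \left(-2\right)^{2}\right) = 2 \sqrt{10} \left(-152 + 2 \cdot 4\right) = 2 \sqrt{10} \left(-152 + 8\right) = 2 \sqrt{10} \left(-144\right) = - 288 \sqrt{10}$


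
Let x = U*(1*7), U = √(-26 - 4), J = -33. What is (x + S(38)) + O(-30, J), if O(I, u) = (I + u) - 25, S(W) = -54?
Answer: -142 + 7*I*√30 ≈ -142.0 + 38.341*I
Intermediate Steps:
U = I*√30 (U = √(-30) = I*√30 ≈ 5.4772*I)
x = 7*I*√30 (x = (I*√30)*(1*7) = (I*√30)*7 = 7*I*√30 ≈ 38.341*I)
O(I, u) = -25 + I + u
(x + S(38)) + O(-30, J) = (7*I*√30 - 54) + (-25 - 30 - 33) = (-54 + 7*I*√30) - 88 = -142 + 7*I*√30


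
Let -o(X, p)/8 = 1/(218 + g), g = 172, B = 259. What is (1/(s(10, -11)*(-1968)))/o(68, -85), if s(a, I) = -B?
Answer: -65/679616 ≈ -9.5642e-5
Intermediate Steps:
s(a, I) = -259 (s(a, I) = -1*259 = -259)
o(X, p) = -4/195 (o(X, p) = -8/(218 + 172) = -8/390 = -8*1/390 = -4/195)
(1/(s(10, -11)*(-1968)))/o(68, -85) = (1/(-259*(-1968)))/(-4/195) = -1/259*(-1/1968)*(-195/4) = (1/509712)*(-195/4) = -65/679616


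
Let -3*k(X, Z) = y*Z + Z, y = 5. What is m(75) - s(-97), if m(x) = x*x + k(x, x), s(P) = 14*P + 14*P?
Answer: 8191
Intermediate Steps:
k(X, Z) = -2*Z (k(X, Z) = -(5*Z + Z)/3 = -2*Z)
s(P) = 28*P
m(x) = x**2 - 2*x (m(x) = x*x - 2*x = x**2 - 2*x)
m(75) - s(-97) = 75*(-2 + 75) - 28*(-97) = 75*73 - 1*(-2716) = 5475 + 2716 = 8191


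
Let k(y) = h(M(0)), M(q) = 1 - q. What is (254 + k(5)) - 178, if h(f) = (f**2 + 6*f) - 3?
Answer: 80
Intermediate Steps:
h(f) = -3 + f**2 + 6*f
k(y) = 4 (k(y) = -3 + (1 - 1*0)**2 + 6*(1 - 1*0) = -3 + (1 + 0)**2 + 6*(1 + 0) = -3 + 1**2 + 6*1 = -3 + 1 + 6 = 4)
(254 + k(5)) - 178 = (254 + 4) - 178 = 258 - 178 = 80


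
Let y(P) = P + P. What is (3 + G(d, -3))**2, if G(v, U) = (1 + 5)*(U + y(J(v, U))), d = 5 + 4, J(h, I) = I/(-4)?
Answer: 36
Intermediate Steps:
J(h, I) = -I/4 (J(h, I) = I*(-1/4) = -I/4)
y(P) = 2*P
d = 9
G(v, U) = 3*U (G(v, U) = (1 + 5)*(U + 2*(-U/4)) = 6*(U - U/2) = 6*(U/2) = 3*U)
(3 + G(d, -3))**2 = (3 + 3*(-3))**2 = (3 - 9)**2 = (-6)**2 = 36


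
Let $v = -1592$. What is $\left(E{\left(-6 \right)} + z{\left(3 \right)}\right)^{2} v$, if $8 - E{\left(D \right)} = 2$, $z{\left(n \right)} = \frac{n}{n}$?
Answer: $-78008$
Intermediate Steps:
$z{\left(n \right)} = 1$
$E{\left(D \right)} = 6$ ($E{\left(D \right)} = 8 - 2 = 6$)
$\left(E{\left(-6 \right)} + z{\left(3 \right)}\right)^{2} v = \left(6 + 1\right)^{2} \left(-1592\right) = 7^{2} \left(-1592\right) = 49 \left(-1592\right) = -78008$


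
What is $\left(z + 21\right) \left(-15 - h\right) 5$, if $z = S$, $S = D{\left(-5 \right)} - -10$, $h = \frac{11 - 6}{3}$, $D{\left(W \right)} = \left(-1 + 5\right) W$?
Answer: $- \frac{2750}{3} \approx -916.67$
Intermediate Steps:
$D{\left(W \right)} = 4 W$
$h = \frac{5}{3}$ ($h = \left(11 - 6\right) \frac{1}{3} = 5 \cdot \frac{1}{3} = \frac{5}{3} \approx 1.6667$)
$S = -10$ ($S = 4 \left(-5\right) - -10 = -20 + 10 = -10$)
$z = -10$
$\left(z + 21\right) \left(-15 - h\right) 5 = \left(-10 + 21\right) \left(-15 - \frac{5}{3}\right) 5 = 11 \left(-15 - \frac{5}{3}\right) 5 = 11 \left(- \frac{50}{3}\right) 5 = \left(- \frac{550}{3}\right) 5 = - \frac{2750}{3}$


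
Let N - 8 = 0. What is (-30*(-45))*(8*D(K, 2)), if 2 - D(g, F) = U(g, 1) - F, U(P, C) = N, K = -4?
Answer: -43200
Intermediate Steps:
N = 8 (N = 8 + 0 = 8)
U(P, C) = 8
D(g, F) = -6 + F (D(g, F) = 2 - (8 - F) = 2 + (-8 + F) = -6 + F)
(-30*(-45))*(8*D(K, 2)) = (-30*(-45))*(8*(-6 + 2)) = 1350*(8*(-4)) = 1350*(-32) = -43200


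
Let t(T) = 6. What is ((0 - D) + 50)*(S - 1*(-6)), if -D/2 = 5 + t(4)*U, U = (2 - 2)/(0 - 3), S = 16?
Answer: 1320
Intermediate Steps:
U = 0 (U = 0/(-3) = 0*(-⅓) = 0)
D = -10 (D = -2*(5 + 6*0) = -2*(5 + 0) = -2*5 = -10)
((0 - D) + 50)*(S - 1*(-6)) = ((0 - 1*(-10)) + 50)*(16 - 1*(-6)) = ((0 + 10) + 50)*(16 + 6) = (10 + 50)*22 = 60*22 = 1320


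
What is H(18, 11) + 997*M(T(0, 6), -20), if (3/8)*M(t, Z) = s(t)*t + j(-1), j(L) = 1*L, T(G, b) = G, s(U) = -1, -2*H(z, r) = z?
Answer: -8003/3 ≈ -2667.7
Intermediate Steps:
H(z, r) = -z/2
j(L) = L
M(t, Z) = -8/3 - 8*t/3 (M(t, Z) = 8*(-t - 1)/3 = 8*(-1 - t)/3 = -8/3 - 8*t/3)
H(18, 11) + 997*M(T(0, 6), -20) = -1/2*18 + 997*(-8/3 - 8/3*0) = -9 + 997*(-8/3 + 0) = -9 + 997*(-8/3) = -9 - 7976/3 = -8003/3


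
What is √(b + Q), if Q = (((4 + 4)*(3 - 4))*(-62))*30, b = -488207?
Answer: I*√473327 ≈ 687.99*I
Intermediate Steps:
Q = 14880 (Q = ((8*(-1))*(-62))*30 = -8*(-62)*30 = 496*30 = 14880)
√(b + Q) = √(-488207 + 14880) = √(-473327) = I*√473327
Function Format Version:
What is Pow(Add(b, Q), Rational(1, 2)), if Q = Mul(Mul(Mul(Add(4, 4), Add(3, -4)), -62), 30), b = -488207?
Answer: Mul(I, Pow(473327, Rational(1, 2))) ≈ Mul(687.99, I)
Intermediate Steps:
Q = 14880 (Q = Mul(Mul(Mul(8, -1), -62), 30) = Mul(Mul(-8, -62), 30) = Mul(496, 30) = 14880)
Pow(Add(b, Q), Rational(1, 2)) = Pow(Add(-488207, 14880), Rational(1, 2)) = Pow(-473327, Rational(1, 2)) = Mul(I, Pow(473327, Rational(1, 2)))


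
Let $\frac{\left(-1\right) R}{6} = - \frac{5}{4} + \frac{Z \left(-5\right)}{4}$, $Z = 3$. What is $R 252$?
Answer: $7560$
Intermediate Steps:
$R = 30$ ($R = - 6 \left(- \frac{5}{4} + \frac{3 \left(-5\right)}{4}\right) = - 6 \left(\left(-5\right) \frac{1}{4} - \frac{15}{4}\right) = - 6 \left(- \frac{5}{4} - \frac{15}{4}\right) = \left(-6\right) \left(-5\right) = 30$)
$R 252 = 30 \cdot 252 = 7560$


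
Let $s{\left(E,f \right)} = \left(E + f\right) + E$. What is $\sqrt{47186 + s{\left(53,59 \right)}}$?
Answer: $\sqrt{47351} \approx 217.6$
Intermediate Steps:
$s{\left(E,f \right)} = f + 2 E$
$\sqrt{47186 + s{\left(53,59 \right)}} = \sqrt{47186 + \left(59 + 2 \cdot 53\right)} = \sqrt{47186 + \left(59 + 106\right)} = \sqrt{47186 + 165} = \sqrt{47351}$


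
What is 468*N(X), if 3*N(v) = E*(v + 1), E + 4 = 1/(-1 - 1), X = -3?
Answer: 1404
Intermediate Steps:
E = -9/2 (E = -4 + 1/(-1 - 1) = -4 + 1/(-2) = -4 - ½ = -9/2 ≈ -4.5000)
N(v) = -3/2 - 3*v/2 (N(v) = (-9*(v + 1)/2)/3 = (-9*(1 + v)/2)/3 = (-9/2 - 9*v/2)/3 = -3/2 - 3*v/2)
468*N(X) = 468*(-3/2 - 3/2*(-3)) = 468*(-3/2 + 9/2) = 468*3 = 1404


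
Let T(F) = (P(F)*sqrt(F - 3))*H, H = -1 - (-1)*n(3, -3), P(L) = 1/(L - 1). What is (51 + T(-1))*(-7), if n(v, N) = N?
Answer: -357 - 28*I ≈ -357.0 - 28.0*I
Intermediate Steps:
P(L) = 1/(-1 + L)
H = -4 (H = -1 - (-1)*(-3) = -1 - 1*3 = -1 - 3 = -4)
T(F) = -4*sqrt(-3 + F)/(-1 + F) (T(F) = (sqrt(F - 3)/(-1 + F))*(-4) = (sqrt(-3 + F)/(-1 + F))*(-4) = -4*sqrt(-3 + F)/(-1 + F))
(51 + T(-1))*(-7) = (51 - 4*sqrt(-3 - 1)/(-1 - 1))*(-7) = (51 - 4*sqrt(-4)/(-2))*(-7) = (51 - 4*(-1/2)*2*I)*(-7) = (51 + 4*I)*(-7) = -357 - 28*I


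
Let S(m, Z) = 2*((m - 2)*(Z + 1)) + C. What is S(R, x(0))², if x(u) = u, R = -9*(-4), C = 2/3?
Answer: 42436/9 ≈ 4715.1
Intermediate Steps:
C = ⅔ (C = 2*(⅓) = ⅔ ≈ 0.66667)
R = 36
S(m, Z) = ⅔ + 2*(1 + Z)*(-2 + m) (S(m, Z) = 2*((m - 2)*(Z + 1)) + ⅔ = 2*((-2 + m)*(1 + Z)) + ⅔ = 2*((1 + Z)*(-2 + m)) + ⅔ = 2*(1 + Z)*(-2 + m) + ⅔ = ⅔ + 2*(1 + Z)*(-2 + m))
S(R, x(0))² = (-10/3 - 4*0 + 2*36 + 2*0*36)² = (-10/3 + 0 + 72 + 0)² = (206/3)² = 42436/9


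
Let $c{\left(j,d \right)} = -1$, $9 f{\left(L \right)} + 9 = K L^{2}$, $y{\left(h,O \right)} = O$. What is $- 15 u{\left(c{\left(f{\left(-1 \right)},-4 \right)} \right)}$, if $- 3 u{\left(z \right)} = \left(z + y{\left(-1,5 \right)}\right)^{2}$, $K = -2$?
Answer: $80$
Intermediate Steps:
$f{\left(L \right)} = -1 - \frac{2 L^{2}}{9}$ ($f{\left(L \right)} = -1 + \frac{\left(-2\right) L^{2}}{9} = -1 - \frac{2 L^{2}}{9}$)
$u{\left(z \right)} = - \frac{\left(5 + z\right)^{2}}{3}$ ($u{\left(z \right)} = - \frac{\left(z + 5\right)^{2}}{3} = - \frac{\left(5 + z\right)^{2}}{3}$)
$- 15 u{\left(c{\left(f{\left(-1 \right)},-4 \right)} \right)} = - 15 \left(- \frac{\left(5 - 1\right)^{2}}{3}\right) = - 15 \left(- \frac{4^{2}}{3}\right) = - 15 \left(\left(- \frac{1}{3}\right) 16\right) = \left(-15\right) \left(- \frac{16}{3}\right) = 80$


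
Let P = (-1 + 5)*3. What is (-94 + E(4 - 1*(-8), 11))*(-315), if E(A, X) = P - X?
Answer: 29295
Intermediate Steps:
P = 12 (P = 4*3 = 12)
E(A, X) = 12 - X
(-94 + E(4 - 1*(-8), 11))*(-315) = (-94 + (12 - 1*11))*(-315) = (-94 + (12 - 11))*(-315) = (-94 + 1)*(-315) = -93*(-315) = 29295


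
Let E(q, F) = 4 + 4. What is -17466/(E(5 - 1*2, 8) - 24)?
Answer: 8733/8 ≈ 1091.6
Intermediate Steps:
E(q, F) = 8
-17466/(E(5 - 1*2, 8) - 24) = -17466/(8 - 24) = -17466/(-16) = -17466*(-1/16) = 8733/8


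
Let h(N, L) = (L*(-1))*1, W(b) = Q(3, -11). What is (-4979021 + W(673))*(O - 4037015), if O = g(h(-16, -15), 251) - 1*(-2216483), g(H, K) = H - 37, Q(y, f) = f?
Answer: 9064596623728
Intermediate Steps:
W(b) = -11
h(N, L) = -L (h(N, L) = -L*1 = -L)
g(H, K) = -37 + H
O = 2216461 (O = (-37 - 1*(-15)) - 1*(-2216483) = (-37 + 15) + 2216483 = -22 + 2216483 = 2216461)
(-4979021 + W(673))*(O - 4037015) = (-4979021 - 11)*(2216461 - 4037015) = -4979032*(-1820554) = 9064596623728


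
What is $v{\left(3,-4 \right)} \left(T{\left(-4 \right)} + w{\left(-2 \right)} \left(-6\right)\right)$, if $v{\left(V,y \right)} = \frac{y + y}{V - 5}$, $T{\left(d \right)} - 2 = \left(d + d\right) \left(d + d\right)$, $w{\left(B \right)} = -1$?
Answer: $288$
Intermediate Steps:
$T{\left(d \right)} = 2 + 4 d^{2}$ ($T{\left(d \right)} = 2 + \left(d + d\right) \left(d + d\right) = 2 + 2 d 2 d = 2 + 4 d^{2}$)
$v{\left(V,y \right)} = \frac{2 y}{-5 + V}$
$v{\left(3,-4 \right)} \left(T{\left(-4 \right)} + w{\left(-2 \right)} \left(-6\right)\right) = 2 \left(-4\right) \frac{1}{-5 + 3} \left(\left(2 + 4 \left(-4\right)^{2}\right) - -6\right) = 2 \left(-4\right) \frac{1}{-2} \left(\left(2 + 4 \cdot 16\right) + 6\right) = 2 \left(-4\right) \left(- \frac{1}{2}\right) \left(\left(2 + 64\right) + 6\right) = 4 \left(66 + 6\right) = 4 \cdot 72 = 288$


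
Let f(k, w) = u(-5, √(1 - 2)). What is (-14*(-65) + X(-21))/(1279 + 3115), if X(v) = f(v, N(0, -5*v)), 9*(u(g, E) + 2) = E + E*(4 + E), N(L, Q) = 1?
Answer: 8171/39546 + 5*I/39546 ≈ 0.20662 + 0.00012643*I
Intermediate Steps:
u(g, E) = -2 + E/9 + E*(4 + E)/9 (u(g, E) = -2 + (E + E*(4 + E))/9 = -2 + (E/9 + E*(4 + E)/9) = -2 + E/9 + E*(4 + E)/9)
f(k, w) = -19/9 + 5*I/9 (f(k, w) = -2 + (√(1 - 2))²/9 + 5*√(1 - 2)/9 = -2 + (√(-1))²/9 + 5*√(-1)/9 = -2 + I²/9 + 5*I/9 = -2 + (⅑)*(-1) + 5*I/9 = -2 - ⅑ + 5*I/9 = -19/9 + 5*I/9)
X(v) = -19/9 + 5*I/9
(-14*(-65) + X(-21))/(1279 + 3115) = (-14*(-65) + (-19/9 + 5*I/9))/(1279 + 3115) = (910 + (-19/9 + 5*I/9))/4394 = (8171/9 + 5*I/9)*(1/4394) = 8171/39546 + 5*I/39546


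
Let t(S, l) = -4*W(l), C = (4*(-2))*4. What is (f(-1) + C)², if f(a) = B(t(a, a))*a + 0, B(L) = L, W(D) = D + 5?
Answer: 256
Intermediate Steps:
W(D) = 5 + D
C = -32 (C = -8*4 = -32)
t(S, l) = -20 - 4*l (t(S, l) = -4*(5 + l) = -20 - 4*l)
f(a) = a*(-20 - 4*a) (f(a) = (-20 - 4*a)*a + 0 = a*(-20 - 4*a) + 0 = a*(-20 - 4*a))
(f(-1) + C)² = (4*(-1)*(-5 - 1*(-1)) - 32)² = (4*(-1)*(-5 + 1) - 32)² = (4*(-1)*(-4) - 32)² = (16 - 32)² = (-16)² = 256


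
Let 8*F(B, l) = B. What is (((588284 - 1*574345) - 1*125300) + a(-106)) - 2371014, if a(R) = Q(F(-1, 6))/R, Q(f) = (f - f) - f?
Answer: -2105054001/848 ≈ -2.4824e+6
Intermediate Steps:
F(B, l) = B/8
Q(f) = -f (Q(f) = 0 - f = -f)
a(R) = 1/(8*R) (a(R) = (-(-1)/8)/R = (-1*(-⅛))/R = 1/(8*R))
(((588284 - 1*574345) - 1*125300) + a(-106)) - 2371014 = (((588284 - 1*574345) - 1*125300) + (⅛)/(-106)) - 2371014 = (((588284 - 574345) - 125300) + (⅛)*(-1/106)) - 2371014 = ((13939 - 125300) - 1/848) - 2371014 = (-111361 - 1/848) - 2371014 = -94434129/848 - 2371014 = -2105054001/848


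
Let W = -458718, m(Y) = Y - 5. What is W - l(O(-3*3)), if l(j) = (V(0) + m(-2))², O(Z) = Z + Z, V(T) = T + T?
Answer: -458767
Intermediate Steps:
m(Y) = -5 + Y
V(T) = 2*T
O(Z) = 2*Z
l(j) = 49 (l(j) = (2*0 + (-5 - 2))² = (0 - 7)² = (-7)² = 49)
W - l(O(-3*3)) = -458718 - 1*49 = -458718 - 49 = -458767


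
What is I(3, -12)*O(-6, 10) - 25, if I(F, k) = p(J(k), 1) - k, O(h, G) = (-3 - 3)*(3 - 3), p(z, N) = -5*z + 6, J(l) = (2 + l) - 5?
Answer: -25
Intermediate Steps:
J(l) = -3 + l
p(z, N) = 6 - 5*z
O(h, G) = 0 (O(h, G) = -6*0 = 0)
I(F, k) = 21 - 6*k (I(F, k) = (6 - 5*(-3 + k)) - k = (6 + (15 - 5*k)) - k = (21 - 5*k) - k = 21 - 6*k)
I(3, -12)*O(-6, 10) - 25 = (21 - 6*(-12))*0 - 25 = (21 + 72)*0 - 25 = 93*0 - 25 = 0 - 25 = -25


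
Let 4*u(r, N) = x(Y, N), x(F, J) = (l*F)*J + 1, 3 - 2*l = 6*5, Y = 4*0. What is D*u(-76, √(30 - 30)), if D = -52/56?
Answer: -13/56 ≈ -0.23214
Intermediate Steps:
Y = 0
l = -27/2 (l = 3/2 - 3*5 = 3/2 - ½*30 = 3/2 - 15 = -27/2 ≈ -13.500)
D = -13/14 (D = -52*1/56 = -13/14 ≈ -0.92857)
x(F, J) = 1 - 27*F*J/2 (x(F, J) = (-27*F/2)*J + 1 = -27*F*J/2 + 1 = 1 - 27*F*J/2)
u(r, N) = ¼ (u(r, N) = (1 - 27/2*0*N)/4 = (1 + 0)/4 = (¼)*1 = ¼)
D*u(-76, √(30 - 30)) = -13/14*¼ = -13/56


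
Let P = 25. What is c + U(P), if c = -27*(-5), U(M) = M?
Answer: 160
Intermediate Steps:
c = 135
c + U(P) = 135 + 25 = 160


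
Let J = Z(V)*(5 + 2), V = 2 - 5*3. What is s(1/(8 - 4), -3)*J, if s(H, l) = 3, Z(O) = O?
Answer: -273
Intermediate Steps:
V = -13 (V = 2 - 15 = -13)
J = -91 (J = -13*(5 + 2) = -13*7 = -91)
s(1/(8 - 4), -3)*J = 3*(-91) = -273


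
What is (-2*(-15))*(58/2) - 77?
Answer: 793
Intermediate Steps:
(-2*(-15))*(58/2) - 77 = 30*(58*(1/2)) - 77 = 30*29 - 77 = 870 - 77 = 793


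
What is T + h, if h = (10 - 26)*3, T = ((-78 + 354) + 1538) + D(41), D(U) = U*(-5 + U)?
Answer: 3242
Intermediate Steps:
T = 3290 (T = ((-78 + 354) + 1538) + 41*(-5 + 41) = (276 + 1538) + 41*36 = 1814 + 1476 = 3290)
h = -48 (h = -16*3 = -48)
T + h = 3290 - 48 = 3242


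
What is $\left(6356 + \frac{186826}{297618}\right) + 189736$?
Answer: $\frac{29180347841}{148809} \approx 1.9609 \cdot 10^{5}$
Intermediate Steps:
$\left(6356 + \frac{186826}{297618}\right) + 189736 = \left(6356 + 186826 \cdot \frac{1}{297618}\right) + 189736 = \left(6356 + \frac{93413}{148809}\right) + 189736 = \frac{945923417}{148809} + 189736 = \frac{29180347841}{148809}$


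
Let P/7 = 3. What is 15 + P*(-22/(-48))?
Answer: 197/8 ≈ 24.625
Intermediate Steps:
P = 21 (P = 7*3 = 21)
15 + P*(-22/(-48)) = 15 + 21*(-22/(-48)) = 15 + 21*(-22*(-1/48)) = 15 + 21*(11/24) = 15 + 77/8 = 197/8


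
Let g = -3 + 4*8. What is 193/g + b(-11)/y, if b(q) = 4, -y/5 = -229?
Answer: 221101/33205 ≈ 6.6587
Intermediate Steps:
y = 1145 (y = -5*(-229) = 1145)
g = 29 (g = -3 + 32 = 29)
193/g + b(-11)/y = 193/29 + 4/1145 = 221101/33205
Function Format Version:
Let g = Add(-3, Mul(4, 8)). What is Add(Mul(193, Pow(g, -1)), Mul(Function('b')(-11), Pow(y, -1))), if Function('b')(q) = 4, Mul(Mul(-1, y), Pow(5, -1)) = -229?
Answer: Rational(221101, 33205) ≈ 6.6587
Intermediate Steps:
y = 1145 (y = Mul(-5, -229) = 1145)
g = 29 (g = Add(-3, 32) = 29)
Add(Mul(193, Pow(g, -1)), Mul(Function('b')(-11), Pow(y, -1))) = Add(Mul(193, Pow(29, -1)), Mul(4, Pow(1145, -1))) = Add(Mul(193, Rational(1, 29)), Mul(4, Rational(1, 1145))) = Add(Rational(193, 29), Rational(4, 1145)) = Rational(221101, 33205)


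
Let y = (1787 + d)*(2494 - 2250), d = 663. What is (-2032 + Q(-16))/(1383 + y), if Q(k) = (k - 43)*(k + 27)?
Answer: -2681/599183 ≈ -0.0044744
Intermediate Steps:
Q(k) = (-43 + k)*(27 + k)
y = 597800 (y = (1787 + 663)*(2494 - 2250) = 2450*244 = 597800)
(-2032 + Q(-16))/(1383 + y) = (-2032 + (-1161 + (-16)² - 16*(-16)))/(1383 + 597800) = (-2032 + (-1161 + 256 + 256))/599183 = (-2032 - 649)*(1/599183) = -2681*1/599183 = -2681/599183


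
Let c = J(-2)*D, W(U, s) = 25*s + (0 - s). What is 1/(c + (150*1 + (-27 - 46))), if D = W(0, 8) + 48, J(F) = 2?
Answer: 1/557 ≈ 0.0017953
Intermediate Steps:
W(U, s) = 24*s (W(U, s) = 25*s - s = 24*s)
D = 240 (D = 24*8 + 48 = 192 + 48 = 240)
c = 480 (c = 2*240 = 480)
1/(c + (150*1 + (-27 - 46))) = 1/(480 + (150*1 + (-27 - 46))) = 1/(480 + (150 - 73)) = 1/(480 + 77) = 1/557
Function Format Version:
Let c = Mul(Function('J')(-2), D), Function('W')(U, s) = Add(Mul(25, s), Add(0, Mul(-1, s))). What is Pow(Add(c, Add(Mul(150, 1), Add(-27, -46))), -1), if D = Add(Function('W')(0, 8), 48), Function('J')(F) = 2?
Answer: Rational(1, 557) ≈ 0.0017953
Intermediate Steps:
Function('W')(U, s) = Mul(24, s) (Function('W')(U, s) = Add(Mul(25, s), Mul(-1, s)) = Mul(24, s))
D = 240 (D = Add(Mul(24, 8), 48) = Add(192, 48) = 240)
c = 480 (c = Mul(2, 240) = 480)
Pow(Add(c, Add(Mul(150, 1), Add(-27, -46))), -1) = Pow(Add(480, Add(Mul(150, 1), Add(-27, -46))), -1) = Pow(Add(480, Add(150, -73)), -1) = Pow(Add(480, 77), -1) = Pow(557, -1) = Rational(1, 557)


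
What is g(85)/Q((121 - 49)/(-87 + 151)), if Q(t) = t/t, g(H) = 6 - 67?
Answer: -61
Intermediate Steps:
g(H) = -61
Q(t) = 1
g(85)/Q((121 - 49)/(-87 + 151)) = -61/1 = -61*1 = -61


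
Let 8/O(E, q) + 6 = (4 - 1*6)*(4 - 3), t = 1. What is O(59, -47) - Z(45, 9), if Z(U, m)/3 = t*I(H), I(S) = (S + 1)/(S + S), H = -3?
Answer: -2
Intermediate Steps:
I(S) = (1 + S)/(2*S) (I(S) = (1 + S)/((2*S)) = (1 + S)*(1/(2*S)) = (1 + S)/(2*S))
Z(U, m) = 1 (Z(U, m) = 3*(1*((½)*(1 - 3)/(-3))) = 3*(1*((½)*(-⅓)*(-2))) = 3*(1*(⅓)) = 3*(⅓) = 1)
O(E, q) = -1 (O(E, q) = 8/(-6 + (4 - 1*6)*(4 - 3)) = 8/(-6 + (4 - 6)*1) = 8/(-6 - 2*1) = 8/(-6 - 2) = 8/(-8) = 8*(-⅛) = -1)
O(59, -47) - Z(45, 9) = -1 - 1*1 = -1 - 1 = -2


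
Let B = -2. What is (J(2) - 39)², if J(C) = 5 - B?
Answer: 1024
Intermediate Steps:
J(C) = 7 (J(C) = 5 - 1*(-2) = 5 + 2 = 7)
(J(2) - 39)² = (7 - 39)² = (-32)² = 1024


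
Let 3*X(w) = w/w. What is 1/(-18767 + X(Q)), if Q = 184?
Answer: -3/56300 ≈ -5.3286e-5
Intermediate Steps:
X(w) = ⅓ (X(w) = (w/w)/3 = (⅓)*1 = ⅓)
1/(-18767 + X(Q)) = 1/(-18767 + ⅓) = 1/(-56300/3) = -3/56300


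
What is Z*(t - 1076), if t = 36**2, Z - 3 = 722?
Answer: 159500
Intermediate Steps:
Z = 725 (Z = 3 + 722 = 725)
t = 1296
Z*(t - 1076) = 725*(1296 - 1076) = 725*220 = 159500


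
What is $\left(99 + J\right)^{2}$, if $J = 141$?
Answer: $57600$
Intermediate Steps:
$\left(99 + J\right)^{2} = \left(99 + 141\right)^{2} = 240^{2} = 57600$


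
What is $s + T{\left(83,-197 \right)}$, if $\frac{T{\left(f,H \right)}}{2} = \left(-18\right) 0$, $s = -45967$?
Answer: $-45967$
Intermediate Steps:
$T{\left(f,H \right)} = 0$ ($T{\left(f,H \right)} = 2 \left(\left(-18\right) 0\right) = 2 \cdot 0 = 0$)
$s + T{\left(83,-197 \right)} = -45967 + 0 = -45967$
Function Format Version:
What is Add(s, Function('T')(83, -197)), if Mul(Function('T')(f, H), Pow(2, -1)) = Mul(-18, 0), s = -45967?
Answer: -45967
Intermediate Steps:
Function('T')(f, H) = 0 (Function('T')(f, H) = Mul(2, Mul(-18, 0)) = Mul(2, 0) = 0)
Add(s, Function('T')(83, -197)) = Add(-45967, 0) = -45967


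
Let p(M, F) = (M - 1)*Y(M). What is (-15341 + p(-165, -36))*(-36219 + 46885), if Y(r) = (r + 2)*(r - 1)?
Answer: -48071331354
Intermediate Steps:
Y(r) = (-1 + r)*(2 + r) (Y(r) = (2 + r)*(-1 + r) = (-1 + r)*(2 + r))
p(M, F) = (-1 + M)*(-2 + M + M**2) (p(M, F) = (M - 1)*(-2 + M + M**2) = (-1 + M)*(-2 + M + M**2))
(-15341 + p(-165, -36))*(-36219 + 46885) = (-15341 + (2 + (-165)**3 - 3*(-165)))*(-36219 + 46885) = (-15341 + (2 - 4492125 + 495))*10666 = (-15341 - 4491628)*10666 = -4506969*10666 = -48071331354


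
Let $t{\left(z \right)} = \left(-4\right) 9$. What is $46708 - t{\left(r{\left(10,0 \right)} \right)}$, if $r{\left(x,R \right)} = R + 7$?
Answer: $46744$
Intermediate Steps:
$r{\left(x,R \right)} = 7 + R$
$t{\left(z \right)} = -36$
$46708 - t{\left(r{\left(10,0 \right)} \right)} = 46708 - -36 = 46708 + 36 = 46744$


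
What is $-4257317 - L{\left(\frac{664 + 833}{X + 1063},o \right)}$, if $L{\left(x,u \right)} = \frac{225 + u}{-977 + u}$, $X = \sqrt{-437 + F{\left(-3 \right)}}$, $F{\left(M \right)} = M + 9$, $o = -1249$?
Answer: $- \frac{4738394333}{1113} \approx -4.2573 \cdot 10^{6}$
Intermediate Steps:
$F{\left(M \right)} = 9 + M$
$X = i \sqrt{431}$ ($X = \sqrt{-437 + \left(9 - 3\right)} = \sqrt{-437 + 6} = \sqrt{-431} = i \sqrt{431} \approx 20.761 i$)
$L{\left(x,u \right)} = \frac{225 + u}{-977 + u}$
$-4257317 - L{\left(\frac{664 + 833}{X + 1063},o \right)} = -4257317 - \frac{225 - 1249}{-977 - 1249} = -4257317 - \frac{1}{-2226} \left(-1024\right) = -4257317 - \left(- \frac{1}{2226}\right) \left(-1024\right) = -4257317 - \frac{512}{1113} = - \frac{4738394333}{1113}$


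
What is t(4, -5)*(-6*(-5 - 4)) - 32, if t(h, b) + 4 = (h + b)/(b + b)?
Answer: -1213/5 ≈ -242.60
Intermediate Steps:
t(h, b) = -4 + (b + h)/(2*b) (t(h, b) = -4 + (h + b)/(b + b) = -4 + (b + h)/((2*b)) = -4 + (b + h)*(1/(2*b)) = -4 + (b + h)/(2*b))
t(4, -5)*(-6*(-5 - 4)) - 32 = ((1/2)*(4 - 7*(-5))/(-5))*(-6*(-5 - 4)) - 32 = ((1/2)*(-1/5)*(4 + 35))*(-6*(-9)) - 32 = ((1/2)*(-1/5)*39)*54 - 32 = -39/10*54 - 32 = -1053/5 - 32 = -1213/5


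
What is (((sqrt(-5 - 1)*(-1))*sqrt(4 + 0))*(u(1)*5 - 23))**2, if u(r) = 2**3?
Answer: -6936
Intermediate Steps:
u(r) = 8
(((sqrt(-5 - 1)*(-1))*sqrt(4 + 0))*(u(1)*5 - 23))**2 = (((sqrt(-5 - 1)*(-1))*sqrt(4 + 0))*(8*5 - 23))**2 = (((sqrt(-6)*(-1))*sqrt(4))*(40 - 23))**2 = ((((I*sqrt(6))*(-1))*2)*17)**2 = ((-I*sqrt(6)*2)*17)**2 = (-2*I*sqrt(6)*17)**2 = (-34*I*sqrt(6))**2 = -6936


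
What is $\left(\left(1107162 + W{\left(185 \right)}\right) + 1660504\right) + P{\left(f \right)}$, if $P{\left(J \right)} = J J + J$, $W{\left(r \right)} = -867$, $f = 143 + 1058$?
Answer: $4210401$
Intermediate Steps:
$f = 1201$
$P{\left(J \right)} = J + J^{2}$ ($P{\left(J \right)} = J^{2} + J = J + J^{2}$)
$\left(\left(1107162 + W{\left(185 \right)}\right) + 1660504\right) + P{\left(f \right)} = \left(\left(1107162 - 867\right) + 1660504\right) + 1201 \left(1 + 1201\right) = \left(1106295 + 1660504\right) + 1201 \cdot 1202 = 2766799 + 1443602 = 4210401$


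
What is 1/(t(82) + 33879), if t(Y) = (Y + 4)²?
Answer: 1/41275 ≈ 2.4228e-5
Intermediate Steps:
t(Y) = (4 + Y)²
1/(t(82) + 33879) = 1/((4 + 82)² + 33879) = 1/(86² + 33879) = 1/(7396 + 33879) = 1/41275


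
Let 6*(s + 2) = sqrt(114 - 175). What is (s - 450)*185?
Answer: -83620 + 185*I*sqrt(61)/6 ≈ -83620.0 + 240.82*I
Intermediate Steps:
s = -2 + I*sqrt(61)/6 (s = -2 + sqrt(114 - 175)/6 = -2 + sqrt(-61)/6 = -2 + (I*sqrt(61))/6 = -2 + I*sqrt(61)/6 ≈ -2.0 + 1.3017*I)
(s - 450)*185 = ((-2 + I*sqrt(61)/6) - 450)*185 = (-452 + I*sqrt(61)/6)*185 = -83620 + 185*I*sqrt(61)/6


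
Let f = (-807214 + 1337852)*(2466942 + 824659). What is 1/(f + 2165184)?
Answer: 1/1746650736622 ≈ 5.7252e-13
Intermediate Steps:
f = 1746648571438 (f = 530638*3291601 = 1746648571438)
1/(f + 2165184) = 1/(1746648571438 + 2165184) = 1/1746650736622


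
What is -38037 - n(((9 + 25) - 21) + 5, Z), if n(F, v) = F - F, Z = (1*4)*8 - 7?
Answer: -38037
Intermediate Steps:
Z = 25 (Z = 4*8 - 7 = 32 - 7 = 25)
n(F, v) = 0
-38037 - n(((9 + 25) - 21) + 5, Z) = -38037 - 1*0 = -38037 + 0 = -38037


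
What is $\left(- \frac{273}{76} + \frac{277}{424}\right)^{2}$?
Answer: $\frac{560505625}{64899136} \approx 8.6366$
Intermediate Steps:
$\left(- \frac{273}{76} + \frac{277}{424}\right)^{2} = \left(- \frac{23675}{8056}\right)^{2} = \frac{560505625}{64899136}$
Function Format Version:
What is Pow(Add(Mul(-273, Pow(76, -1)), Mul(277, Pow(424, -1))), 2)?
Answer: Rational(560505625, 64899136) ≈ 8.6366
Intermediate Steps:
Pow(Add(Mul(-273, Pow(76, -1)), Mul(277, Pow(424, -1))), 2) = Pow(Add(Mul(-273, Rational(1, 76)), Mul(277, Rational(1, 424))), 2) = Pow(Add(Rational(-273, 76), Rational(277, 424)), 2) = Pow(Rational(-23675, 8056), 2) = Rational(560505625, 64899136)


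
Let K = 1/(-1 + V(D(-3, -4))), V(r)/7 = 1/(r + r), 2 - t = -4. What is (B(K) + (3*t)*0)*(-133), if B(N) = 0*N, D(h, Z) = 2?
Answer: 0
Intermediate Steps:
t = 6 (t = 2 - 1*(-4) = 2 + 4 = 6)
V(r) = 7/(2*r) (V(r) = 7/(r + r) = 7/((2*r)) = 7*(1/(2*r)) = 7/(2*r))
K = 4/3 (K = 1/(-1 + (7/2)/2) = 1/(-1 + (7/2)*(½)) = 1/(-1 + 7/4) = 1/(¾) = 4/3 ≈ 1.3333)
B(N) = 0
(B(K) + (3*t)*0)*(-133) = (0 + (3*6)*0)*(-133) = (0 + 18*0)*(-133) = (0 + 0)*(-133) = 0*(-133) = 0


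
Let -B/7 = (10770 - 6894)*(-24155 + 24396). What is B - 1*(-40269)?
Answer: -6498543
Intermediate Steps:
B = -6538812 (B = -7*(10770 - 6894)*(-24155 + 24396) = -27132*241 = -7*934116 = -6538812)
B - 1*(-40269) = -6538812 - 1*(-40269) = -6538812 + 40269 = -6498543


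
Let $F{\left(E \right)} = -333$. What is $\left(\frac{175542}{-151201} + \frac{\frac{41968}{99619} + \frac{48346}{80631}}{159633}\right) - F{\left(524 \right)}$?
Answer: $\frac{64335253655512149375649}{193874889293593485237} \approx 331.84$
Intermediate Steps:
$\left(\frac{175542}{-151201} + \frac{\frac{41968}{99619} + \frac{48346}{80631}}{159633}\right) - F{\left(524 \right)} = \left(\frac{175542}{-151201} + \frac{\frac{41968}{99619} + \frac{48346}{80631}}{159633}\right) - -333 = \left(175542 \left(- \frac{1}{151201}\right) + \left(41968 \cdot \frac{1}{99619} + 48346 \cdot \frac{1}{80631}\right) \frac{1}{159633}\right) + 333 = \left(- \frac{175542}{151201} + \left(\frac{41968}{99619} + \frac{48346}{80631}\right) \frac{1}{159633}\right) + 333 = \left(- \frac{175542}{151201} + \frac{8200101982}{8032379589} \cdot \frac{1}{159633}\right) + 333 = \left(- \frac{175542}{151201} + \frac{8200101982}{1282232850930837}\right) + 333 = - \frac{225084479254481208272}{193874889293593485237} + 333 = \frac{64335253655512149375649}{193874889293593485237}$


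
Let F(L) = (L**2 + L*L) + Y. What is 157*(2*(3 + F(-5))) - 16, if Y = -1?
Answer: 16312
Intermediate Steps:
F(L) = -1 + 2*L**2 (F(L) = (L**2 + L*L) - 1 = (L**2 + L**2) - 1 = 2*L**2 - 1 = -1 + 2*L**2)
157*(2*(3 + F(-5))) - 16 = 157*(2*(3 + (-1 + 2*(-5)**2))) - 16 = 157*(2*(3 + (-1 + 2*25))) - 16 = 157*(2*(3 + (-1 + 50))) - 16 = 157*(2*(3 + 49)) - 16 = 157*(2*52) - 16 = 157*104 - 16 = 16328 - 16 = 16312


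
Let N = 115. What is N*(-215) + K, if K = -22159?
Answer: -46884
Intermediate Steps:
N*(-215) + K = 115*(-215) - 22159 = -24725 - 22159 = -46884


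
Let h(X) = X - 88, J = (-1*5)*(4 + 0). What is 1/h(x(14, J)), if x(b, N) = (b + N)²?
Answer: -1/52 ≈ -0.019231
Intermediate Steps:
J = -20 (J = -5*4 = -20)
x(b, N) = (N + b)²
h(X) = -88 + X
1/h(x(14, J)) = 1/(-88 + (-20 + 14)²) = 1/(-88 + (-6)²) = 1/(-88 + 36) = 1/(-52) = -1/52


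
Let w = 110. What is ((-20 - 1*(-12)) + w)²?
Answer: 10404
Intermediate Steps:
((-20 - 1*(-12)) + w)² = ((-20 - 1*(-12)) + 110)² = ((-20 + 12) + 110)² = (-8 + 110)² = 102² = 10404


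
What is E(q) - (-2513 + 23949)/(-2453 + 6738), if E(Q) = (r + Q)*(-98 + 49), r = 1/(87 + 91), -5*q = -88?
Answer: -132360785/152546 ≈ -867.68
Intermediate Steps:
q = 88/5 (q = -⅕*(-88) = 88/5 ≈ 17.600)
r = 1/178 ≈ 0.0056180
E(Q) = -49/178 - 49*Q (E(Q) = (1/178 + Q)*(-98 + 49) = (1/178 + Q)*(-49) = -49/178 - 49*Q)
E(q) - (-2513 + 23949)/(-2453 + 6738) = (-49/178 - 49*88/5) - (-2513 + 23949)/(-2453 + 6738) = (-49/178 - 4312/5) - 21436/4285 = -767781/890 - 21436/4285 = -132360785/152546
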